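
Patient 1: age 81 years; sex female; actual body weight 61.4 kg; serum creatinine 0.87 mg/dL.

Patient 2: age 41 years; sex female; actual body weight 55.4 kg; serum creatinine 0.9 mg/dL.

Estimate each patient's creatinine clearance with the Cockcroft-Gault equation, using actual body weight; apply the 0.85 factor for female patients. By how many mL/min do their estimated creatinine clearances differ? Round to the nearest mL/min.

23 mL/min

Patient 1: CrCl = (140 − 81) × 61.4 / (72 × 0.87) × 0.85 = 3622.6 / 62.64 × 0.85 ≈ 49.2 mL/min
Patient 2: CrCl = (140 − 41) × 55.4 / (72 × 0.9) × 0.85 = 5484.6 / 64.80 × 0.85 ≈ 71.9 mL/min
|49.2 − 71.9| = 22.7 mL/min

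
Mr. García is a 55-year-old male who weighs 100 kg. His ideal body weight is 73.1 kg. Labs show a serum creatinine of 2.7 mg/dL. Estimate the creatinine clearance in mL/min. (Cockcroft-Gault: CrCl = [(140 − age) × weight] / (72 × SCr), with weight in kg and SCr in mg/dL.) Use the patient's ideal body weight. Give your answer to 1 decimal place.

32.0 mL/min

CrCl = (140 − 55) × 73.1 / (72 × 2.7) = 6213.5 / 194.40 ≈ 32.0 mL/min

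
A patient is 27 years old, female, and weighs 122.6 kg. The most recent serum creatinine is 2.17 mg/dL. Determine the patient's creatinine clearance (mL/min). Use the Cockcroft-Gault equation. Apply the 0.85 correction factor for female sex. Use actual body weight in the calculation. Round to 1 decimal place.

CrCl = (140 − 27) × 122.6 / (72 × 2.17) × 0.85 = 13853.8 / 156.24 × 0.85 ≈ 75.4 mL/min

75.4 mL/min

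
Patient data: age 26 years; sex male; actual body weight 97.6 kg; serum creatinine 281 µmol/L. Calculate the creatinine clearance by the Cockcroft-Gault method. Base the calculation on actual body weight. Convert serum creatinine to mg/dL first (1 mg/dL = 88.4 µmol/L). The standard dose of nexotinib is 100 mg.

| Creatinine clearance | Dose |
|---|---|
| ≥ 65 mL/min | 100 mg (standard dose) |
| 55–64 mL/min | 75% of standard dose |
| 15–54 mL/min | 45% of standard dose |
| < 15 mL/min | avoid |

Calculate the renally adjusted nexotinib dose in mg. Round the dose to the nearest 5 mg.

45 mg

SCr = 281 / 88.4 = 3.179 mg/dL
CrCl = (140 − 26) × 97.6 / (72 × 3.179) = 11126.4 / 228.89 ≈ 48.6 mL/min
CrCl ≈ 49 mL/min → bracket 15–54 mL/min.
45% of 100 mg = 45 mg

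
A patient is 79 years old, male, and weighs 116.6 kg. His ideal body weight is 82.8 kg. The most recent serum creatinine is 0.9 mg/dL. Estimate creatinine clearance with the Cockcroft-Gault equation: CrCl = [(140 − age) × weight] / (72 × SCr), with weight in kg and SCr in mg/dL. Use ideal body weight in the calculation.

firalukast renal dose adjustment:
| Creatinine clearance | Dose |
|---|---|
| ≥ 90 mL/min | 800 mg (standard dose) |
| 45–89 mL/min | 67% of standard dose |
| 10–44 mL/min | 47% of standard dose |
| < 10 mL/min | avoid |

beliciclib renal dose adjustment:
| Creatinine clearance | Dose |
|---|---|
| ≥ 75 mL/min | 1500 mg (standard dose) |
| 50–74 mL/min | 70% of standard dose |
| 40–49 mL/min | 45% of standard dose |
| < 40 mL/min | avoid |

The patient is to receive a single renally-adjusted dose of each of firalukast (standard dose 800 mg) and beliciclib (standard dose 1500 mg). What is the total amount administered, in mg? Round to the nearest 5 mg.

2035 mg

CrCl = (140 − 79) × 82.8 / (72 × 0.9) = 5050.8 / 64.80 ≈ 77.9 mL/min
CrCl ≈ 78 mL/min.
firalukast: 45–89 mL/min → 67% of 800 mg = 536 mg.
beliciclib: ≥ 75 mL/min → 100% of 1500 mg = 1500 mg.
Total = 536 + 1500 = 2036 mg.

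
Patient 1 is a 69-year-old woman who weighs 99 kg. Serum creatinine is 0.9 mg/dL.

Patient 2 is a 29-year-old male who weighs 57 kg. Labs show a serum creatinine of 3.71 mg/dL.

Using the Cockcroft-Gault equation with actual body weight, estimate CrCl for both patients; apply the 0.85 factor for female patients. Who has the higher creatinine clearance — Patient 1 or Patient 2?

Patient 1: CrCl = (140 − 69) × 99 / (72 × 0.9) × 0.85 = 7029.0 / 64.80 × 0.85 ≈ 92.2 mL/min
Patient 2: CrCl = (140 − 29) × 57 / (72 × 3.71) = 6327.0 / 267.12 ≈ 23.7 mL/min
92.2 vs 23.7 mL/min → Patient 1 is higher.

Patient 1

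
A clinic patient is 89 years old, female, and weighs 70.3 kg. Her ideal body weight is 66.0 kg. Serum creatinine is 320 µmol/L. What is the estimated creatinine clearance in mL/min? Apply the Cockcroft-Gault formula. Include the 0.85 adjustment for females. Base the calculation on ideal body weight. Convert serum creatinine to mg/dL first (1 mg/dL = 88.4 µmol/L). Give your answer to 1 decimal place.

SCr = 320 / 88.4 = 3.62 mg/dL
CrCl = (140 − 89) × 66 / (72 × 3.62) × 0.85 = 3366.0 / 260.64 × 0.85 ≈ 11.0 mL/min

11.0 mL/min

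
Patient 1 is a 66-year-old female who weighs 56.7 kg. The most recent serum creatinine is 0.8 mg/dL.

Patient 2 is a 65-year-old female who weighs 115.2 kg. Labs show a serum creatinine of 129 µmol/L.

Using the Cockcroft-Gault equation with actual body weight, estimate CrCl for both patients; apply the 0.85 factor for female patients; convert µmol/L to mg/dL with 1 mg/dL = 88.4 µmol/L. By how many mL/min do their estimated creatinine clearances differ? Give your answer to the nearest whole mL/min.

8 mL/min

Patient 1: CrCl = (140 − 66) × 56.7 / (72 × 0.8) × 0.85 = 4195.8 / 57.60 × 0.85 ≈ 61.9 mL/min
Patient 2: SCr = 129 / 88.4 = 1.459 mg/dL
Patient 2: CrCl = (140 − 65) × 115.2 / (72 × 1.459) × 0.85 = 8640.0 / 105.05 × 0.85 ≈ 69.9 mL/min
|61.9 − 69.9| = 8.0 mL/min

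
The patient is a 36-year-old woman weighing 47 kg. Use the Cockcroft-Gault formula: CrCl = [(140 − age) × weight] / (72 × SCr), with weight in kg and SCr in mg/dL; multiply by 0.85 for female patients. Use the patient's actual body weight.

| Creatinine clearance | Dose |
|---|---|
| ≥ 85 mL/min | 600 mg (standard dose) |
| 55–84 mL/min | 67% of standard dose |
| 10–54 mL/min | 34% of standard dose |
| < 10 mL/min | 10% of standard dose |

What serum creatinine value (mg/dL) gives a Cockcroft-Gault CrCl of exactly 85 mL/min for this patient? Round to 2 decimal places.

0.68 mg/dL

Standard dose requires CrCl ≥ 85 mL/min.
Set (140 − 36) × 47 × 0.85 / (72 × SCr) = 85
SCr = (140 − 36) × 47 × 0.85 / (72 × 85) = 0.679 mg/dL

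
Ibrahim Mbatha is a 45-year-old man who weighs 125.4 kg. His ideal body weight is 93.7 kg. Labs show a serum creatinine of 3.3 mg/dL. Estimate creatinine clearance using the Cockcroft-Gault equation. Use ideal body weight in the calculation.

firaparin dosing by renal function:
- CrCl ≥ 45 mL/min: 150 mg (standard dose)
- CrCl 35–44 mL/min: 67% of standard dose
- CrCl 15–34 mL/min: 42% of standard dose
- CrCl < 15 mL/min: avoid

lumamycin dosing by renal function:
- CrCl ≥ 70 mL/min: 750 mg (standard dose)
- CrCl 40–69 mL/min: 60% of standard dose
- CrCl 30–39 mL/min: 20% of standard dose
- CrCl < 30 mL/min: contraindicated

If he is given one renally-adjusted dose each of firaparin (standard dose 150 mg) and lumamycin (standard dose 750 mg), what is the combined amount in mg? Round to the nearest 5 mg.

CrCl = (140 − 45) × 93.7 / (72 × 3.3) = 8901.5 / 237.60 ≈ 37.5 mL/min
CrCl ≈ 37 mL/min.
firaparin: 35–44 mL/min → 67% of 150 mg = 100.5 mg.
lumamycin: 30–39 mL/min → 20% of 750 mg = 150 mg.
Total = 100.5 + 150 = 250.5 mg.

250 mg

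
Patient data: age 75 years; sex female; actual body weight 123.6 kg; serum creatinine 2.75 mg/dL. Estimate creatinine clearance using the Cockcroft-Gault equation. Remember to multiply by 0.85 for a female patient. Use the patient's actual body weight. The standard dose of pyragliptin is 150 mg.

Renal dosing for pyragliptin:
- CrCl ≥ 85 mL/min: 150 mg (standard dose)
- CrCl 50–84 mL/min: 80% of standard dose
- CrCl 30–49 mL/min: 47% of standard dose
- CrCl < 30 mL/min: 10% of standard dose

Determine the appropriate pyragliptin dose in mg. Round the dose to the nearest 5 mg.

CrCl = (140 − 75) × 123.6 / (72 × 2.75) × 0.85 = 8034.0 / 198.00 × 0.85 ≈ 34.5 mL/min
CrCl ≈ 34 mL/min → bracket 30–49 mL/min.
47% of 150 mg = 70.5 mg → 70 mg

70 mg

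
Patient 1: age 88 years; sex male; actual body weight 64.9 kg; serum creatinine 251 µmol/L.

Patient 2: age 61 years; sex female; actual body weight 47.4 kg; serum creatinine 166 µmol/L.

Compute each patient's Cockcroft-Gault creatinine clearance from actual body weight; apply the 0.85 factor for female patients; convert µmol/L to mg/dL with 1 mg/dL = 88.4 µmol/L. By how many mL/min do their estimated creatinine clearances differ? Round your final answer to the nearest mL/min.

Patient 1: SCr = 251 / 88.4 = 2.839 mg/dL
Patient 1: CrCl = (140 − 88) × 64.9 / (72 × 2.839) = 3374.8 / 204.41 ≈ 16.5 mL/min
Patient 2: SCr = 166 / 88.4 = 1.878 mg/dL
Patient 2: CrCl = (140 − 61) × 47.4 / (72 × 1.878) × 0.85 = 3744.6 / 135.22 × 0.85 ≈ 23.5 mL/min
|16.5 − 23.5| = 7.0 mL/min

7 mL/min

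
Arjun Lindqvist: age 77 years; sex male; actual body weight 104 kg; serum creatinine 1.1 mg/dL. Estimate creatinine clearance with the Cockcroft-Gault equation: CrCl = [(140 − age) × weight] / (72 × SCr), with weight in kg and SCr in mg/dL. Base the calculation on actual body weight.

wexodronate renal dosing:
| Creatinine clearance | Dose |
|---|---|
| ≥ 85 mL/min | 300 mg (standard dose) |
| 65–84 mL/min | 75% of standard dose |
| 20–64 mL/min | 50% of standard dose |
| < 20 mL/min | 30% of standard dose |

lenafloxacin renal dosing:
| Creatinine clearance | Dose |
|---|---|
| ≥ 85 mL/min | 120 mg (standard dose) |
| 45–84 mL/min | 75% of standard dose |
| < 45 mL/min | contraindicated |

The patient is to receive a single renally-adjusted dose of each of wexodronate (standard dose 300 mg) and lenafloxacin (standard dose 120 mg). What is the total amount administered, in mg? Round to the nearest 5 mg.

315 mg

CrCl = (140 − 77) × 104 / (72 × 1.1) = 6552.0 / 79.20 ≈ 82.7 mL/min
CrCl ≈ 83 mL/min.
wexodronate: 65–84 mL/min → 75% of 300 mg = 225 mg.
lenafloxacin: 45–84 mL/min → 75% of 120 mg = 90 mg.
Total = 225 + 90 = 315 mg.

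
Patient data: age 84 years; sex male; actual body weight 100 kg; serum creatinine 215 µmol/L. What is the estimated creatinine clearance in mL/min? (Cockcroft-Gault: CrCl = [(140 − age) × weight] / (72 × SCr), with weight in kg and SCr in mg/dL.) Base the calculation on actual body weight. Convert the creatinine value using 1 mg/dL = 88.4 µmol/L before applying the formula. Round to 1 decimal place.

32.0 mL/min

SCr = 215 / 88.4 = 2.432 mg/dL
CrCl = (140 − 84) × 100 / (72 × 2.432) = 5600.0 / 175.10 ≈ 32.0 mL/min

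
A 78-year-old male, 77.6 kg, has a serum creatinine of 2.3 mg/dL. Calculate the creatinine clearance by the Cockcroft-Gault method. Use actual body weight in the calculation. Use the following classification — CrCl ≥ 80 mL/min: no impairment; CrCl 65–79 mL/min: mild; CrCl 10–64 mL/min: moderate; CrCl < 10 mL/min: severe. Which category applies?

moderate

CrCl = (140 − 78) × 77.6 / (72 × 2.3) = 4811.2 / 165.60 ≈ 29.1 mL/min
29 mL/min falls in the 'moderate' range.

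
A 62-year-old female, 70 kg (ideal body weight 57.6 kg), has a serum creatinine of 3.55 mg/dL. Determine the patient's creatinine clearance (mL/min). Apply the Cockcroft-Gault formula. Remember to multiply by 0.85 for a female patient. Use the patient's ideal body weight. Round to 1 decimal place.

14.9 mL/min

CrCl = (140 − 62) × 57.6 / (72 × 3.55) × 0.85 = 4492.8 / 255.60 × 0.85 ≈ 14.9 mL/min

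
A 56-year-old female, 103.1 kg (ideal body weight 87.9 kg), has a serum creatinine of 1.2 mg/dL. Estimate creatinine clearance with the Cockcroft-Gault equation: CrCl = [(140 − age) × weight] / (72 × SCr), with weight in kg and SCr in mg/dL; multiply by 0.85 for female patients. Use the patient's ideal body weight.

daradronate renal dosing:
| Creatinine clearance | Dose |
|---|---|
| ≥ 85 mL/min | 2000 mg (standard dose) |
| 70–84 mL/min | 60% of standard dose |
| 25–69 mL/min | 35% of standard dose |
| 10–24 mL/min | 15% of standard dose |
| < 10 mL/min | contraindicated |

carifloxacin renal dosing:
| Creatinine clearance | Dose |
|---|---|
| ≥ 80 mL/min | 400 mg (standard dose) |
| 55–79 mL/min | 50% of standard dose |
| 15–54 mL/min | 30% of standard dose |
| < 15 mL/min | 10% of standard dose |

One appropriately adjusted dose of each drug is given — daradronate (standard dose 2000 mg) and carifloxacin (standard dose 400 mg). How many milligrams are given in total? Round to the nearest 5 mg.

CrCl = (140 − 56) × 87.9 / (72 × 1.2) × 0.85 = 7383.6 / 86.40 × 0.85 ≈ 72.6 mL/min
CrCl ≈ 73 mL/min.
daradronate: 70–84 mL/min → 60% of 2000 mg = 1200 mg.
carifloxacin: 55–79 mL/min → 50% of 400 mg = 200 mg.
Total = 1200 + 200 = 1400 mg.

1400 mg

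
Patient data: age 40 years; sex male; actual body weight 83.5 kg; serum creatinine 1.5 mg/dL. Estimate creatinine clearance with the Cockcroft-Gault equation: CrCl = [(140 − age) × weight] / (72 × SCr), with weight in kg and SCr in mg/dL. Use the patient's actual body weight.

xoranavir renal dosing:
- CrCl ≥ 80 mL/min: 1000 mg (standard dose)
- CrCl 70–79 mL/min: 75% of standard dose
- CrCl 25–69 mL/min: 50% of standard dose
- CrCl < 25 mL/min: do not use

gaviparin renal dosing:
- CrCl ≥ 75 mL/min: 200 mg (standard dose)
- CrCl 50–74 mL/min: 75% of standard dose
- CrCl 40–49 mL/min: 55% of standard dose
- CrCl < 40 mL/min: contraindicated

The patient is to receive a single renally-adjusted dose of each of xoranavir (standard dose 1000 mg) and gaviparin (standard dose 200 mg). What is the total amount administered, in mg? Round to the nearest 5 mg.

950 mg

CrCl = (140 − 40) × 83.5 / (72 × 1.5) = 8350.0 / 108.00 ≈ 77.3 mL/min
CrCl ≈ 77 mL/min.
xoranavir: 70–79 mL/min → 75% of 1000 mg = 750 mg.
gaviparin: ≥ 75 mL/min → 100% of 200 mg = 200 mg.
Total = 750 + 200 = 950 mg.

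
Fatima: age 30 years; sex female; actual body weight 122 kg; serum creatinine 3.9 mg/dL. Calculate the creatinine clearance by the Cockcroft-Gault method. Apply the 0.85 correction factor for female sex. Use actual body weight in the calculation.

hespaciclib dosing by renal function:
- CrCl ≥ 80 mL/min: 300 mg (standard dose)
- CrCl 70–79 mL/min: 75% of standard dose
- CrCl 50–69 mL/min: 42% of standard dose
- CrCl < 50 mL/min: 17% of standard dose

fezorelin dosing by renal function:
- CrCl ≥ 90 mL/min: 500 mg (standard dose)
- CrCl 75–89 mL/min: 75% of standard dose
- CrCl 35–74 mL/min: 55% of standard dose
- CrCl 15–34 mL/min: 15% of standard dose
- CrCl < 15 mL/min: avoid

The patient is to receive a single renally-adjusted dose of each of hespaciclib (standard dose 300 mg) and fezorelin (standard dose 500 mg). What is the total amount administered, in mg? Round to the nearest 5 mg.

325 mg

CrCl = (140 − 30) × 122 / (72 × 3.9) × 0.85 = 13420.0 / 280.80 × 0.85 ≈ 40.6 mL/min
CrCl ≈ 41 mL/min.
hespaciclib: < 50 mL/min → 17% of 300 mg = 51 mg.
fezorelin: 35–74 mL/min → 55% of 500 mg = 275 mg.
Total = 51 + 275 = 326 mg.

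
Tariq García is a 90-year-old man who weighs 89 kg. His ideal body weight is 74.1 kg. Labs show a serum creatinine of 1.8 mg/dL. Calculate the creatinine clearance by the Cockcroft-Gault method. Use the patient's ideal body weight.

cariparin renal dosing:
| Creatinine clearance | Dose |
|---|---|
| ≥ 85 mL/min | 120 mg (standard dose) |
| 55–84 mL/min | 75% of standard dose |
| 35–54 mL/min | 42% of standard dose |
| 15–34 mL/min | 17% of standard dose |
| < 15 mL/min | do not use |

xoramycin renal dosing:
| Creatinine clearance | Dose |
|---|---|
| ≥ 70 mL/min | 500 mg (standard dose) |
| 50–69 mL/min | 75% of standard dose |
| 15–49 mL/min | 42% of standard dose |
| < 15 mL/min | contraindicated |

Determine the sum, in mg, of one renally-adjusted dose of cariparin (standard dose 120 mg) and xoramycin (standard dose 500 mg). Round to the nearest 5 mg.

230 mg

CrCl = (140 − 90) × 74.1 / (72 × 1.8) = 3705.0 / 129.60 ≈ 28.6 mL/min
CrCl ≈ 29 mL/min.
cariparin: 15–34 mL/min → 17% of 120 mg = 20.4 mg.
xoramycin: 15–49 mL/min → 42% of 500 mg = 210 mg.
Total = 20.4 + 210 = 230.4 mg.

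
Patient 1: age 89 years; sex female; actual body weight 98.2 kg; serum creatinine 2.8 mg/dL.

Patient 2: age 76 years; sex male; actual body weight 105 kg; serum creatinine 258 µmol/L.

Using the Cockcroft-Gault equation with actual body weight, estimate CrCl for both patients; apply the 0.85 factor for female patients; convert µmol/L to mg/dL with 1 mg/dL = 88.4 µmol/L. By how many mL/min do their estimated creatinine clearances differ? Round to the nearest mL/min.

11 mL/min

Patient 1: CrCl = (140 − 89) × 98.2 / (72 × 2.8) × 0.85 = 5008.2 / 201.60 × 0.85 ≈ 21.1 mL/min
Patient 2: SCr = 258 / 88.4 = 2.919 mg/dL
Patient 2: CrCl = (140 − 76) × 105 / (72 × 2.919) = 6720.0 / 210.17 ≈ 32.0 mL/min
|21.1 − 32.0| = 10.9 mL/min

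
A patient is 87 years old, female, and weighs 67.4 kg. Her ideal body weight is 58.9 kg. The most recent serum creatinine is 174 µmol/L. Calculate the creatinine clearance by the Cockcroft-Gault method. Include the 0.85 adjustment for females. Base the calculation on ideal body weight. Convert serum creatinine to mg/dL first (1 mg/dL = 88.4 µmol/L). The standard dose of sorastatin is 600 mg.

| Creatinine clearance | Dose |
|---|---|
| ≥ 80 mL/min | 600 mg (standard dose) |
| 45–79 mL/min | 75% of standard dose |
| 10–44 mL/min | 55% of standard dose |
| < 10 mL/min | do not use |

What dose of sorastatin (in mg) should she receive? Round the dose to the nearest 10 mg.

SCr = 174 / 88.4 = 1.968 mg/dL
CrCl = (140 − 87) × 58.9 / (72 × 1.968) × 0.85 = 3121.7 / 141.70 × 0.85 ≈ 18.7 mL/min
CrCl ≈ 19 mL/min → bracket 10–44 mL/min.
55% of 600 mg = 330 mg

330 mg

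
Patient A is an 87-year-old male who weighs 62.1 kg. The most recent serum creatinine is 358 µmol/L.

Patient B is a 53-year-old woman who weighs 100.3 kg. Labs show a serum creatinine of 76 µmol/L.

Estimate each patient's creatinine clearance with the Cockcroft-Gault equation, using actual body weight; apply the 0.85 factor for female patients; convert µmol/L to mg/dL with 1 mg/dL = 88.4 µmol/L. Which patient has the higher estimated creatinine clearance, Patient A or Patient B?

Patient A: SCr = 358 / 88.4 = 4.05 mg/dL
Patient A: CrCl = (140 − 87) × 62.1 / (72 × 4.05) = 3291.3 / 291.60 ≈ 11.3 mL/min
Patient B: SCr = 76 / 88.4 = 0.86 mg/dL
Patient B: CrCl = (140 − 53) × 100.3 / (72 × 0.86) × 0.85 = 8726.1 / 61.92 × 0.85 ≈ 119.8 mL/min
11.3 vs 119.8 mL/min → Patient B is higher.

Patient B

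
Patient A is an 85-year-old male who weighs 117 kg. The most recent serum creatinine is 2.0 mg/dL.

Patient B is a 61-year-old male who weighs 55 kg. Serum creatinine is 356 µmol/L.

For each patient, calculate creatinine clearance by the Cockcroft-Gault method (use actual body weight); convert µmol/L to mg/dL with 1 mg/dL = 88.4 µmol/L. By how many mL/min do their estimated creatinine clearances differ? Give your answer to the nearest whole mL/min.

Patient A: CrCl = (140 − 85) × 117 / (72 × 2) = 6435.0 / 144.00 ≈ 44.7 mL/min
Patient B: SCr = 356 / 88.4 = 4.027 mg/dL
Patient B: CrCl = (140 − 61) × 55 / (72 × 4.027) = 4345.0 / 289.94 ≈ 15.0 mL/min
|44.7 − 15.0| = 29.7 mL/min

30 mL/min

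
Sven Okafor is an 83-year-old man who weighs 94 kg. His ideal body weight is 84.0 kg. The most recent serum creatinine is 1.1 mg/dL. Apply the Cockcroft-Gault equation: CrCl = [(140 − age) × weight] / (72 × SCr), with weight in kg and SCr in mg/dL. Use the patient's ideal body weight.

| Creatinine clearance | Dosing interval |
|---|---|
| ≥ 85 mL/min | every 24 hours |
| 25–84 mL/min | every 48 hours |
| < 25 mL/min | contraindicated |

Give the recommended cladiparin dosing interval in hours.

CrCl = (140 − 83) × 84 / (72 × 1.1) = 4788.0 / 79.20 ≈ 60.5 mL/min
CrCl ≈ 60 mL/min → bracket 25–84 mL/min → every 48 hours.

every 48 hours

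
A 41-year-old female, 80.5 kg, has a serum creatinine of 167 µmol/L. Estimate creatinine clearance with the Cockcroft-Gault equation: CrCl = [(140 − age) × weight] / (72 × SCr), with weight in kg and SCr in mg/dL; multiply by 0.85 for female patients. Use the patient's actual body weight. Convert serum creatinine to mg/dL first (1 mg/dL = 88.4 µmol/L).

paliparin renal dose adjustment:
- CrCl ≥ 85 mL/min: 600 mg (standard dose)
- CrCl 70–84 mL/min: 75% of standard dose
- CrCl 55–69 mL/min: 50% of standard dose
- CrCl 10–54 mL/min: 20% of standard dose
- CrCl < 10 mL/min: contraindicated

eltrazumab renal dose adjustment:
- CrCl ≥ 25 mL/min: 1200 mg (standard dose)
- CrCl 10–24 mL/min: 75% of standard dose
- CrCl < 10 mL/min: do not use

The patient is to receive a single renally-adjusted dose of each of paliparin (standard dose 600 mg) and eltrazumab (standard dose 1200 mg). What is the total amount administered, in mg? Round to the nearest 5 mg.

1320 mg

SCr = 167 / 88.4 = 1.889 mg/dL
CrCl = (140 − 41) × 80.5 / (72 × 1.889) × 0.85 = 7969.5 / 136.01 × 0.85 ≈ 49.8 mL/min
CrCl ≈ 50 mL/min.
paliparin: 10–54 mL/min → 20% of 600 mg = 120 mg.
eltrazumab: ≥ 25 mL/min → 100% of 1200 mg = 1200 mg.
Total = 120 + 1200 = 1320 mg.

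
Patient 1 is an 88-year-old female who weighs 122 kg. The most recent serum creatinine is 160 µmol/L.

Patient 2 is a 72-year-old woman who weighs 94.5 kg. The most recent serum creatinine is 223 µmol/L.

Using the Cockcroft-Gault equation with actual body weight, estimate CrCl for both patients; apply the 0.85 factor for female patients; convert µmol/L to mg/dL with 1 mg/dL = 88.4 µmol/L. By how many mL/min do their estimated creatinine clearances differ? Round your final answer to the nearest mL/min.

Patient 1: SCr = 160 / 88.4 = 1.81 mg/dL
Patient 1: CrCl = (140 − 88) × 122 / (72 × 1.81) × 0.85 = 6344.0 / 130.32 × 0.85 ≈ 41.4 mL/min
Patient 2: SCr = 223 / 88.4 = 2.523 mg/dL
Patient 2: CrCl = (140 − 72) × 94.5 / (72 × 2.523) × 0.85 = 6426.0 / 181.66 × 0.85 ≈ 30.1 mL/min
|41.4 − 30.1| = 11.3 mL/min

11 mL/min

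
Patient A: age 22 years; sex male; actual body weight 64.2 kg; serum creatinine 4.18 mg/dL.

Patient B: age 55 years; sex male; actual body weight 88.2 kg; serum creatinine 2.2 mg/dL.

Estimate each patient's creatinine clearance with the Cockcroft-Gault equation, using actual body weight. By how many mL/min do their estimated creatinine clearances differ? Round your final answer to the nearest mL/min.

22 mL/min

Patient A: CrCl = (140 − 22) × 64.2 / (72 × 4.18) = 7575.6 / 300.96 ≈ 25.2 mL/min
Patient B: CrCl = (140 − 55) × 88.2 / (72 × 2.2) = 7497.0 / 158.40 ≈ 47.3 mL/min
|25.2 − 47.3| = 22.1 mL/min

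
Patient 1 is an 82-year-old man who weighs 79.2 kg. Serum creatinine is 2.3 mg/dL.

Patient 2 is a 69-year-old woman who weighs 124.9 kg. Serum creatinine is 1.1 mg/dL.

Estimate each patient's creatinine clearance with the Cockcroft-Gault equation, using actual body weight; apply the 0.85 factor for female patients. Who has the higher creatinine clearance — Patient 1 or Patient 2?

Patient 1: CrCl = (140 − 82) × 79.2 / (72 × 2.3) = 4593.6 / 165.60 ≈ 27.7 mL/min
Patient 2: CrCl = (140 − 69) × 124.9 / (72 × 1.1) × 0.85 = 8867.9 / 79.20 × 0.85 ≈ 95.2 mL/min
27.7 vs 95.2 mL/min → Patient 2 is higher.

Patient 2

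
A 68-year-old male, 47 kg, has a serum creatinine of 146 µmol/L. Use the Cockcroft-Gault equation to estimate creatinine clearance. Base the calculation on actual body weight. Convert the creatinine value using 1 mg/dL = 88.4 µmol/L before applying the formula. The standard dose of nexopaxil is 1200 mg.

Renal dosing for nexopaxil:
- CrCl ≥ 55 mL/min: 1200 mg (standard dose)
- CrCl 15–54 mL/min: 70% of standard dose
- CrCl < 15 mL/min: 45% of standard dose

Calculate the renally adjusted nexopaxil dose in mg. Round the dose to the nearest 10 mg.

SCr = 146 / 88.4 = 1.652 mg/dL
CrCl = (140 − 68) × 47 / (72 × 1.652) = 3384.0 / 118.94 ≈ 28.5 mL/min
CrCl ≈ 28 mL/min → bracket 15–54 mL/min.
70% of 1200 mg = 840 mg

840 mg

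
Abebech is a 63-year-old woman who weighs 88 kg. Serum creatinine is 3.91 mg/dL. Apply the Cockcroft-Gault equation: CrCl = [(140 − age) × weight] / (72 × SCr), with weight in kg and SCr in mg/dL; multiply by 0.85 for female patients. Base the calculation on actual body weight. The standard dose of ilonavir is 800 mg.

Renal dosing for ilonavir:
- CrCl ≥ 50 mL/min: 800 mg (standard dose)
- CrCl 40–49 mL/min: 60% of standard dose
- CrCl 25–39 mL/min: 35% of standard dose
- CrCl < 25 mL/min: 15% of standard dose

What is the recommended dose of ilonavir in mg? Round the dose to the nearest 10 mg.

120 mg

CrCl = (140 − 63) × 88 / (72 × 3.91) × 0.85 = 6776.0 / 281.52 × 0.85 ≈ 20.5 mL/min
CrCl ≈ 20 mL/min → bracket < 25 mL/min.
15% of 800 mg = 120 mg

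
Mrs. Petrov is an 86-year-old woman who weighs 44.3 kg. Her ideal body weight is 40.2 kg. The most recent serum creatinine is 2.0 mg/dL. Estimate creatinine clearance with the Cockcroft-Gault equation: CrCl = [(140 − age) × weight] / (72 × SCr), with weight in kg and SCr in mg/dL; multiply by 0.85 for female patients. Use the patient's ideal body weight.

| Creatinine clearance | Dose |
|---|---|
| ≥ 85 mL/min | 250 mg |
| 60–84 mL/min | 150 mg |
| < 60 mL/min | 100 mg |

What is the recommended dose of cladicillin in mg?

100 mg

CrCl = (140 − 86) × 40.2 / (72 × 2) × 0.85 = 2170.8 / 144.00 × 0.85 ≈ 12.8 mL/min
CrCl ≈ 13 mL/min → bracket < 60 mL/min.
Dose for this bracket: 100 mg.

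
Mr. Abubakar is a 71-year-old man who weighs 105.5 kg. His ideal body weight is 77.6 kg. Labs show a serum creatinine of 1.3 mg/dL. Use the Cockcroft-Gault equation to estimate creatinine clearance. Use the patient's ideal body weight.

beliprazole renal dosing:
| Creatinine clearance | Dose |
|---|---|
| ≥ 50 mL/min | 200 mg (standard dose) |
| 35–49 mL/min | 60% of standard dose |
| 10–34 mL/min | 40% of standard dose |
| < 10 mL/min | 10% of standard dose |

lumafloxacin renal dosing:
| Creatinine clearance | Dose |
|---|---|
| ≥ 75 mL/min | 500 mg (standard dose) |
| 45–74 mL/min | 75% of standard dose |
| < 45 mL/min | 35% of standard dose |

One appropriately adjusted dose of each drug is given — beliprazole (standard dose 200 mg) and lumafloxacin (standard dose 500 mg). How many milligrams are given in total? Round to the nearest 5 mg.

CrCl = (140 − 71) × 77.6 / (72 × 1.3) = 5354.4 / 93.60 ≈ 57.2 mL/min
CrCl ≈ 57 mL/min.
beliprazole: ≥ 50 mL/min → 100% of 200 mg = 200 mg.
lumafloxacin: 45–74 mL/min → 75% of 500 mg = 375 mg.
Total = 200 + 375 = 575 mg.

575 mg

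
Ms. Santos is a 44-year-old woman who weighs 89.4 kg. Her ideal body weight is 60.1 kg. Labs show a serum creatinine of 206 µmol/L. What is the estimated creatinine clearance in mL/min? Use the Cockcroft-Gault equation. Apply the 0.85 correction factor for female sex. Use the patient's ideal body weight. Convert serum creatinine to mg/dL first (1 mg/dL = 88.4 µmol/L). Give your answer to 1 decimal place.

SCr = 206 / 88.4 = 2.33 mg/dL
CrCl = (140 − 44) × 60.1 / (72 × 2.33) × 0.85 = 5769.6 / 167.76 × 0.85 ≈ 29.2 mL/min

29.2 mL/min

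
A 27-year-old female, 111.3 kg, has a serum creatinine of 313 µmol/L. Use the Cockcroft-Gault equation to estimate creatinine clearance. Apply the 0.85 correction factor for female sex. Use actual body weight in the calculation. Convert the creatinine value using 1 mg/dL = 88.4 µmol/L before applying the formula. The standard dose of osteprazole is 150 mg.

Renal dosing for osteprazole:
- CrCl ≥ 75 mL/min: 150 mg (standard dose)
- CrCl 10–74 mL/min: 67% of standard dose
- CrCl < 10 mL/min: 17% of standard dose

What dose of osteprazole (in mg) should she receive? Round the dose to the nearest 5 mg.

100 mg

SCr = 313 / 88.4 = 3.541 mg/dL
CrCl = (140 − 27) × 111.3 / (72 × 3.541) × 0.85 = 12576.9 / 254.95 × 0.85 ≈ 41.9 mL/min
CrCl ≈ 42 mL/min → bracket 10–74 mL/min.
67% of 150 mg = 100.5 mg → 100 mg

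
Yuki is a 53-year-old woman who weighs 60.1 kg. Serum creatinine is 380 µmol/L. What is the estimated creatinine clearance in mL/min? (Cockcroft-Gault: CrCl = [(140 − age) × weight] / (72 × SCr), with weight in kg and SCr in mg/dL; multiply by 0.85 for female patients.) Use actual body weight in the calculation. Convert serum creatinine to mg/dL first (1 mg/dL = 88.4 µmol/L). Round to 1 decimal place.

14.4 mL/min

SCr = 380 / 88.4 = 4.299 mg/dL
CrCl = (140 − 53) × 60.1 / (72 × 4.299) × 0.85 = 5228.7 / 309.53 × 0.85 ≈ 14.4 mL/min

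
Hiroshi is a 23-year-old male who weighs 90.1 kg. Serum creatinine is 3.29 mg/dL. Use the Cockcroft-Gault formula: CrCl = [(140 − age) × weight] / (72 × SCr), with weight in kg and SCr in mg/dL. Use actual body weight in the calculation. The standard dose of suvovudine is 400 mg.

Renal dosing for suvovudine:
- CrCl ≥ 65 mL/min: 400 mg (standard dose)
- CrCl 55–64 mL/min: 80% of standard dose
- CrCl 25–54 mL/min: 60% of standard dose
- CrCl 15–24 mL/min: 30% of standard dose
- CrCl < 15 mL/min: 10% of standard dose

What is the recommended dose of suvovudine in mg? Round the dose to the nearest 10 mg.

CrCl = (140 − 23) × 90.1 / (72 × 3.29) = 10541.7 / 236.88 ≈ 44.5 mL/min
CrCl ≈ 45 mL/min → bracket 25–54 mL/min.
60% of 400 mg = 240 mg

240 mg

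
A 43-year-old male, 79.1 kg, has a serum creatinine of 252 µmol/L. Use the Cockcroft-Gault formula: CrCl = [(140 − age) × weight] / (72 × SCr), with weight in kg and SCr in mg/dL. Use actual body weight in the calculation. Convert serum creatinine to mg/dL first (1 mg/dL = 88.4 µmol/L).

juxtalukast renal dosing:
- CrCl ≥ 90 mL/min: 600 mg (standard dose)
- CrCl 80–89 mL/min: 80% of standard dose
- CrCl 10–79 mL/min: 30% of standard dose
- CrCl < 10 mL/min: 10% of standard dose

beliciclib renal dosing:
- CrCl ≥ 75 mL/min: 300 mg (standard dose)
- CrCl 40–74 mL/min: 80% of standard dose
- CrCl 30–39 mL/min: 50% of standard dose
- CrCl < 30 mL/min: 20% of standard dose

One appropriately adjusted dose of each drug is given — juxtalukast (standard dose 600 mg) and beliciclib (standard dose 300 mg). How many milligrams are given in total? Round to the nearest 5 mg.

330 mg

SCr = 252 / 88.4 = 2.851 mg/dL
CrCl = (140 − 43) × 79.1 / (72 × 2.851) = 7672.7 / 205.27 ≈ 37.4 mL/min
CrCl ≈ 37 mL/min.
juxtalukast: 10–79 mL/min → 30% of 600 mg = 180 mg.
beliciclib: 30–39 mL/min → 50% of 300 mg = 150 mg.
Total = 180 + 150 = 330 mg.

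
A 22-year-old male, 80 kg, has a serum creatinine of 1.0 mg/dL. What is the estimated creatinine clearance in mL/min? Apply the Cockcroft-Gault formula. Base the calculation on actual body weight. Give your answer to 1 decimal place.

131.1 mL/min

CrCl = (140 − 22) × 80 / (72 × 1) = 9440.0 / 72.00 ≈ 131.1 mL/min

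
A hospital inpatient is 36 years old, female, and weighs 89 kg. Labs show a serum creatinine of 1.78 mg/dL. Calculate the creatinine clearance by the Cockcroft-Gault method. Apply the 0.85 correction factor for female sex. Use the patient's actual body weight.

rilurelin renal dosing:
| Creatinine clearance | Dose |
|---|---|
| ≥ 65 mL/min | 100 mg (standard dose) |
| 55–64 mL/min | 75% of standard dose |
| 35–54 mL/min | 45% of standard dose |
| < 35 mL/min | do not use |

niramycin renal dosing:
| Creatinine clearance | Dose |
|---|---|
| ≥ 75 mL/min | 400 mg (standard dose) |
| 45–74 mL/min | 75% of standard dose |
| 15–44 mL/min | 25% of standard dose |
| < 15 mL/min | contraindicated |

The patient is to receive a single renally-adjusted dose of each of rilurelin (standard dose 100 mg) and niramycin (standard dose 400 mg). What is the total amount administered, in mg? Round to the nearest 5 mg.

375 mg

CrCl = (140 − 36) × 89 / (72 × 1.78) × 0.85 = 9256.0 / 128.16 × 0.85 ≈ 61.4 mL/min
CrCl ≈ 61 mL/min.
rilurelin: 55–64 mL/min → 75% of 100 mg = 75 mg.
niramycin: 45–74 mL/min → 75% of 400 mg = 300 mg.
Total = 75 + 300 = 375 mg.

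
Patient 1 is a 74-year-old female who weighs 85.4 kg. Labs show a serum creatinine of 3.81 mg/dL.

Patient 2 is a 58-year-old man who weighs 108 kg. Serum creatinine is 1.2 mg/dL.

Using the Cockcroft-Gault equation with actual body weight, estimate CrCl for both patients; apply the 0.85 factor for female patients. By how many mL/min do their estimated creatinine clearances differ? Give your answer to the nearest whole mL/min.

Patient 1: CrCl = (140 − 74) × 85.4 / (72 × 3.81) × 0.85 = 5636.4 / 274.32 × 0.85 ≈ 17.5 mL/min
Patient 2: CrCl = (140 − 58) × 108 / (72 × 1.2) = 8856.0 / 86.40 ≈ 102.5 mL/min
|17.5 − 102.5| = 85.0 mL/min

85 mL/min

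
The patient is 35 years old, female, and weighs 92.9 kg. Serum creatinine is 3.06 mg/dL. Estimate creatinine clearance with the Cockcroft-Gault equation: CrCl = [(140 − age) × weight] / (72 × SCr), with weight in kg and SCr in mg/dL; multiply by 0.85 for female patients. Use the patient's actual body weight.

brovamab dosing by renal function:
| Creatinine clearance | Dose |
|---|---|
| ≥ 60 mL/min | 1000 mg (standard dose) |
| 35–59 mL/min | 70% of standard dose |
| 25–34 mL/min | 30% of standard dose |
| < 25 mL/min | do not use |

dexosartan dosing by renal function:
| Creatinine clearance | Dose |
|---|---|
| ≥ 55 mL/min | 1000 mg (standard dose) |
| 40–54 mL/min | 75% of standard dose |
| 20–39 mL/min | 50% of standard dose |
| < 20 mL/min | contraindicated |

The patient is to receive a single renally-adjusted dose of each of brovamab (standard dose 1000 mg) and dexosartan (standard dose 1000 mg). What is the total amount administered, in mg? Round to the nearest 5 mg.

CrCl = (140 − 35) × 92.9 / (72 × 3.06) × 0.85 = 9754.5 / 220.32 × 0.85 ≈ 37.6 mL/min
CrCl ≈ 38 mL/min.
brovamab: 35–59 mL/min → 70% of 1000 mg = 700 mg.
dexosartan: 20–39 mL/min → 50% of 1000 mg = 500 mg.
Total = 700 + 500 = 1200 mg.

1200 mg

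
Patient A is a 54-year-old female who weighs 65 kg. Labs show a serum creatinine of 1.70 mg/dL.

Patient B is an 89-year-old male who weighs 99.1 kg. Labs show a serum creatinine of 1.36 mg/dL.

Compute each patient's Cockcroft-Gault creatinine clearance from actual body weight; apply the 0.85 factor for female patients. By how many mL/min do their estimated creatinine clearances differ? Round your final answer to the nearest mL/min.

Patient A: CrCl = (140 − 54) × 65 / (72 × 1.7) × 0.85 = 5590.0 / 122.40 × 0.85 ≈ 38.8 mL/min
Patient B: CrCl = (140 − 89) × 99.1 / (72 × 1.36) = 5054.1 / 97.92 ≈ 51.6 mL/min
|38.8 − 51.6| = 12.8 mL/min

13 mL/min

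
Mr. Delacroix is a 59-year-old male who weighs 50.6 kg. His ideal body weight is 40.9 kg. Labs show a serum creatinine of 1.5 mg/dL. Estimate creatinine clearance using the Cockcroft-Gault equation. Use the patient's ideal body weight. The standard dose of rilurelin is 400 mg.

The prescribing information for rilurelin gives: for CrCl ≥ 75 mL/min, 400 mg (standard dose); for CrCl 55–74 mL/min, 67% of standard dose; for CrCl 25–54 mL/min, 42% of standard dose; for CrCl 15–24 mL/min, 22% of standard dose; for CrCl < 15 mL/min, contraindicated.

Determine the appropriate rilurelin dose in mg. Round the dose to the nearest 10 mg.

CrCl = (140 − 59) × 40.9 / (72 × 1.5) = 3312.9 / 108.00 ≈ 30.7 mL/min
CrCl ≈ 31 mL/min → bracket 25–54 mL/min.
42% of 400 mg = 168 mg → 170 mg

170 mg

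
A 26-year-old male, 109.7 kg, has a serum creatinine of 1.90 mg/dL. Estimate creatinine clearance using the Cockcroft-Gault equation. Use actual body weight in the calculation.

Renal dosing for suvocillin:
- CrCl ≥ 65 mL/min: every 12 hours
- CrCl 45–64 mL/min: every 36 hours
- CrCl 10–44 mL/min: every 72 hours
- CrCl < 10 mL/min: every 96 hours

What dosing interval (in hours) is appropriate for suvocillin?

CrCl = (140 − 26) × 109.7 / (72 × 1.9) = 12505.8 / 136.80 ≈ 91.4 mL/min
CrCl ≈ 91 mL/min → bracket ≥ 65 mL/min → every 12 hours.

every 12 hours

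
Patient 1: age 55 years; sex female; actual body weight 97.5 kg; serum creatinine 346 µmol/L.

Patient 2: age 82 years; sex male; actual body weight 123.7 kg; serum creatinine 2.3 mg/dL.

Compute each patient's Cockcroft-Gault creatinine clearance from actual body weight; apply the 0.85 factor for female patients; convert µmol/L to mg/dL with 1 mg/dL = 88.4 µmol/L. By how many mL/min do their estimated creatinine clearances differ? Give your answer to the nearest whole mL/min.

Patient 1: SCr = 346 / 88.4 = 3.914 mg/dL
Patient 1: CrCl = (140 − 55) × 97.5 / (72 × 3.914) × 0.85 = 8287.5 / 281.81 × 0.85 ≈ 25.0 mL/min
Patient 2: CrCl = (140 − 82) × 123.7 / (72 × 2.3) = 7174.6 / 165.60 ≈ 43.3 mL/min
|25.0 − 43.3| = 18.3 mL/min

18 mL/min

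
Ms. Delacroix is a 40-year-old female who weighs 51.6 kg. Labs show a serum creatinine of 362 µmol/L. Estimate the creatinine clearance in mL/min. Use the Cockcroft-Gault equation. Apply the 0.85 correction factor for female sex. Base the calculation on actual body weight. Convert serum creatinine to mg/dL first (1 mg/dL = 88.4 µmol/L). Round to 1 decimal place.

14.9 mL/min

SCr = 362 / 88.4 = 4.095 mg/dL
CrCl = (140 − 40) × 51.6 / (72 × 4.095) × 0.85 = 5160.0 / 294.84 × 0.85 ≈ 14.9 mL/min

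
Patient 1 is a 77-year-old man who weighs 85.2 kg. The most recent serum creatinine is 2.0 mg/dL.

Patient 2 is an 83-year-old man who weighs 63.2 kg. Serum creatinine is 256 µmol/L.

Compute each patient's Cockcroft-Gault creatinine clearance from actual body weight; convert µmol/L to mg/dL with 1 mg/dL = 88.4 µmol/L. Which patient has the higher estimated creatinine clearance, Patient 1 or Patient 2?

Patient 1: CrCl = (140 − 77) × 85.2 / (72 × 2) = 5367.6 / 144.00 ≈ 37.3 mL/min
Patient 2: SCr = 256 / 88.4 = 2.896 mg/dL
Patient 2: CrCl = (140 − 83) × 63.2 / (72 × 2.896) = 3602.4 / 208.51 ≈ 17.3 mL/min
37.3 vs 17.3 mL/min → Patient 1 is higher.

Patient 1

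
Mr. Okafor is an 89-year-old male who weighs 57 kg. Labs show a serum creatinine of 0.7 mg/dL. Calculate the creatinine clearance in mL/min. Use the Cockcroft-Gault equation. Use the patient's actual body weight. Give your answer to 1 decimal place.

CrCl = (140 − 89) × 57 / (72 × 0.7) = 2907.0 / 50.40 ≈ 57.7 mL/min

57.7 mL/min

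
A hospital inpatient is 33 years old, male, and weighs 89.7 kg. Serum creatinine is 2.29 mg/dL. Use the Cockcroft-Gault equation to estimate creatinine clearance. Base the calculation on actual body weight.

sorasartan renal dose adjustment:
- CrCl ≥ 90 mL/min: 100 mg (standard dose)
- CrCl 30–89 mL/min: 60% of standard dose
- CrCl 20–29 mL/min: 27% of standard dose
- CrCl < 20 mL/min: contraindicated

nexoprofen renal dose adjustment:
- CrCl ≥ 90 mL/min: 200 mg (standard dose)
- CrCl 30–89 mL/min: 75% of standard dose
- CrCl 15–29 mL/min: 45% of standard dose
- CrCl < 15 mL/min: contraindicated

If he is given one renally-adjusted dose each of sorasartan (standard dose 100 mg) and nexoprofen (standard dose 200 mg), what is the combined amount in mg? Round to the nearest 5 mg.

CrCl = (140 − 33) × 89.7 / (72 × 2.29) = 9597.9 / 164.88 ≈ 58.2 mL/min
CrCl ≈ 58 mL/min.
sorasartan: 30–89 mL/min → 60% of 100 mg = 60 mg.
nexoprofen: 30–89 mL/min → 75% of 200 mg = 150 mg.
Total = 60 + 150 = 210 mg.

210 mg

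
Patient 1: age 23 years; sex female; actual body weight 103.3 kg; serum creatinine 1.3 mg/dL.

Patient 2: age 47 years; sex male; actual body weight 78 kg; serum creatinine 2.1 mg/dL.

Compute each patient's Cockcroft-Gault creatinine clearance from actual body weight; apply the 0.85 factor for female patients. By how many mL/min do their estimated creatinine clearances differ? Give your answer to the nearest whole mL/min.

Patient 1: CrCl = (140 − 23) × 103.3 / (72 × 1.3) × 0.85 = 12086.1 / 93.60 × 0.85 ≈ 109.8 mL/min
Patient 2: CrCl = (140 − 47) × 78 / (72 × 2.1) = 7254.0 / 151.20 ≈ 48.0 mL/min
|109.8 − 48.0| = 61.8 mL/min

62 mL/min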